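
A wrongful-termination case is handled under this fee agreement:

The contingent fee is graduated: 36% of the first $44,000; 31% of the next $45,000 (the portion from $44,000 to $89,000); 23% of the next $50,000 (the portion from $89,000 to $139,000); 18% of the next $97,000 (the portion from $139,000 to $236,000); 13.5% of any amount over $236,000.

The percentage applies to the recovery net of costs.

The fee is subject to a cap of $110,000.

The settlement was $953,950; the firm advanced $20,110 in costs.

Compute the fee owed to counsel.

Fee base (net of costs): $953,950 − $20,110 = $933,840
First $44,000 at 36% = $15,840.00
Next $45,000 at 31% = $13,950.00
Next $50,000 at 23% = $11,500.00
Next $97,000 at 18% = $17,460.00
Remaining $697,840 at 13.5% = $94,208.40
Fee: $15,840.00 + $13,950.00 + $11,500.00 + $17,460.00 + $94,208.40 = $152,958.40
$152,958.40 exceeds the $110,000 cap, so the fee is capped at $110,000.00.

$110,000.00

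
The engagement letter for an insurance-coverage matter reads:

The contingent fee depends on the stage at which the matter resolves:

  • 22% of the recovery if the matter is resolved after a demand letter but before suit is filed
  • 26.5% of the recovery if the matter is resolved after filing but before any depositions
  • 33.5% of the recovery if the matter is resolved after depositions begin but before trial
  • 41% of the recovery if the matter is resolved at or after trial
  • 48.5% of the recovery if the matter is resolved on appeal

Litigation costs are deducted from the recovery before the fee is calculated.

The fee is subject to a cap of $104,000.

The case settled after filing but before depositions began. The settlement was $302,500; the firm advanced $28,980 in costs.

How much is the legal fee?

Fee base (net of costs): $302,500 − $28,980 = $273,520
The matter settled after filing but before depositions began, so the 26.5% rate applies.
$273,520 × 26.5% = $72,482.80
$72,482.80 is under the $104,000 cap.

$72,482.80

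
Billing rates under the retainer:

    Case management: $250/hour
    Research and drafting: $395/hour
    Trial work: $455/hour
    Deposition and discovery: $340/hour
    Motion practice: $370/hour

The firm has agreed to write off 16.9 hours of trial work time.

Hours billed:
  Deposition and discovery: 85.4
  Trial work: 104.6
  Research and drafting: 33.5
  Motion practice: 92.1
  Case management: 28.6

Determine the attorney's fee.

Case management: 28.6 × $250 = $7,150.00
Research and drafting: 33.5 × $395 = $13,232.50
Trial work: 104.6 × $455 = $47,593.00
Deposition and discovery: 85.4 × $340 = $29,036.00
Motion practice: 92.1 × $370 = $34,077.00
Subtotal: $131,088.50
Write-off: 16.9 × $455 = $7,689.50
Total: $131,088.50 − $7,689.50 = $123,399.00

$123,399.00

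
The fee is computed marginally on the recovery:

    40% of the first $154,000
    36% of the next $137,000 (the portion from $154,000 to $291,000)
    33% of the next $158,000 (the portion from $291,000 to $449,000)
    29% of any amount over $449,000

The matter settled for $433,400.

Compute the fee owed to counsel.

First $154,000 at 40% = $61,600.00
Next $137,000 at 36% = $49,320.00
Remaining $142,400 at 33% = $46,992.00
Fee: $61,600.00 + $49,320.00 + $46,992.00 = $157,912.00

$157,912.00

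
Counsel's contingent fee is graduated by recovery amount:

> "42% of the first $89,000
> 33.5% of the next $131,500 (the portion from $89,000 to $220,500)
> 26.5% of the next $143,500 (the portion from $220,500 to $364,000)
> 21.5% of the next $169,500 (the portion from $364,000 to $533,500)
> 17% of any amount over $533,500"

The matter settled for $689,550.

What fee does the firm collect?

First $89,000 at 42% = $37,380.00
Next $131,500 at 33.5% = $44,052.50
Next $143,500 at 26.5% = $38,027.50
Next $169,500 at 21.5% = $36,442.50
Remaining $156,050 at 17% = $26,528.50
Fee: $37,380.00 + $44,052.50 + $38,027.50 + $36,442.50 + $26,528.50 = $182,431.00

$182,431.00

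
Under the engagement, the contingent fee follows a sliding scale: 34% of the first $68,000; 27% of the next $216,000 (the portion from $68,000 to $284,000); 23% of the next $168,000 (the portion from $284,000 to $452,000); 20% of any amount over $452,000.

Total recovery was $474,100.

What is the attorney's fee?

First $68,000 at 34% = $23,120.00
Next $216,000 at 27% = $58,320.00
Next $168,000 at 23% = $38,640.00
Remaining $22,100 at 20% = $4,420.00
Fee: $23,120.00 + $58,320.00 + $38,640.00 + $4,420.00 = $124,500.00

$124,500.00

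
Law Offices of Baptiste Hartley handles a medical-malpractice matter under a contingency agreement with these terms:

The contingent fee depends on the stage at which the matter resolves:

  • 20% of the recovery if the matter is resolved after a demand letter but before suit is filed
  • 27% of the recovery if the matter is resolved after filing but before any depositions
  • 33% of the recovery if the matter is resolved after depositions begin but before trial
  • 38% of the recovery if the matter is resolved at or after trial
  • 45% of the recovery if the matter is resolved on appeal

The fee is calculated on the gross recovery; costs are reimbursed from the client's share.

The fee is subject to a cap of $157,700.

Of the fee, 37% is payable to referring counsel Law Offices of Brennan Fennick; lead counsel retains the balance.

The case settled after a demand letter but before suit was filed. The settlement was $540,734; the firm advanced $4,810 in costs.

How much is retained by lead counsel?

Fee base is the gross recovery, $540,734; costs are reimbursed separately.
The matter settled after a demand letter but before suit was filed, so the 20% rate applies.
$540,734 × 20% = $108,146.80
$108,146.80 is under the $157,700 cap.
Referral share: 37% of $108,146.80 = $40,014.32; lead counsel retains $108,146.80 − $40,014.32 = $68,132.48.

$68,132.48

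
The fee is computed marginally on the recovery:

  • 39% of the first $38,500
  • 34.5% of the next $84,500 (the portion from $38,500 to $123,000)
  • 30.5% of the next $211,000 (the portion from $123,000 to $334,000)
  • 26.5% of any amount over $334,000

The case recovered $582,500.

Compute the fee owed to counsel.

$174,375.00

First $38,500 at 39% = $15,015.00
Next $84,500 at 34.5% = $29,152.50
Next $211,000 at 30.5% = $64,355.00
Remaining $248,500 at 26.5% = $65,852.50
Fee: $15,015.00 + $29,152.50 + $64,355.00 + $65,852.50 = $174,375.00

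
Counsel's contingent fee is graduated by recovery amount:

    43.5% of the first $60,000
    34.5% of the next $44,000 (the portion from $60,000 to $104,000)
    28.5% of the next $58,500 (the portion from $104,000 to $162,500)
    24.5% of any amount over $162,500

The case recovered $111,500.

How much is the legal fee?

$43,417.50

First $60,000 at 43.5% = $26,100.00
Next $44,000 at 34.5% = $15,180.00
Remaining $7,500 at 28.5% = $2,137.50
Fee: $26,100.00 + $15,180.00 + $2,137.50 = $43,417.50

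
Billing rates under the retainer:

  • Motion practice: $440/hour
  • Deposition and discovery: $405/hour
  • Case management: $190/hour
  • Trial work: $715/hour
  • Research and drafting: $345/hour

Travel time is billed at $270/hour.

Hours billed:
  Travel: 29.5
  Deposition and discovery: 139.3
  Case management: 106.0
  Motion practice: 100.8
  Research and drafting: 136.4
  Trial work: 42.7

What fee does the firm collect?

$206,462.00

Motion practice: 100.8 × $440 = $44,352.00
Deposition and discovery: 139.3 × $405 = $56,416.50
Case management: 106.0 × $190 = $20,140.00
Trial work: 42.7 × $715 = $30,530.50
Research and drafting: 136.4 × $345 = $47,058.00
Subtotal: $44,352.00 + $56,416.50 + $20,140.00 + $30,530.50 + $47,058.00 = $198,497.00
Travel: 29.5 × $270 = $7,965.00
Total: $198,497.00 + $7,965.00 = $206,462.00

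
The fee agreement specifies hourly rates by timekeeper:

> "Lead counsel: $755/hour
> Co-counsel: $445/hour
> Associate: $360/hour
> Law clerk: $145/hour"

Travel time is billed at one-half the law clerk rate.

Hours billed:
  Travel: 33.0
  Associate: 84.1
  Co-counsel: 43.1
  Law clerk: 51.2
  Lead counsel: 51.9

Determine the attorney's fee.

Lead counsel: 51.9 × $755 = $39,184.50
Co-counsel: 43.1 × $445 = $19,179.50
Associate: 84.1 × $360 = $30,276.00
Law clerk: 51.2 × $145 = $7,424.00
Subtotal: $39,184.50 + $19,179.50 + $30,276.00 + $7,424.00 = $96,064.00
Travel: 33.0 × ($145 ÷ 2) = 33.0 × $72.50 = $2,392.50
Total: $96,064.00 + $2,392.50 = $98,456.50

$98,456.50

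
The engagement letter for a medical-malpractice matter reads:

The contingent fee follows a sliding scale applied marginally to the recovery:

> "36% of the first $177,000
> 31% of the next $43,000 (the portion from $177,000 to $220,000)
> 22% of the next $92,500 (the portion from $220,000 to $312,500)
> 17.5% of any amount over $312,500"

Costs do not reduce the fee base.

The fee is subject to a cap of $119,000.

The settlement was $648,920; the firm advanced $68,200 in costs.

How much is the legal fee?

Fee base is the gross recovery, $648,920; costs are reimbursed separately.
First $177,000 at 36% = $63,720.00
Next $43,000 at 31% = $13,330.00
Next $92,500 at 22% = $20,350.00
Remaining $336,420 at 17.5% = $58,873.50
Fee: $63,720.00 + $13,330.00 + $20,350.00 + $58,873.50 = $156,273.50
$156,273.50 exceeds the $119,000 cap, so the fee is capped at $119,000.00.

$119,000.00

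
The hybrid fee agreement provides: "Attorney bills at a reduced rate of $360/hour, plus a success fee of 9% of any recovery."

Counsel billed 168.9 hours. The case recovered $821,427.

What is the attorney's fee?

$134,732.43

Hourly: 168.9 × $360 = $60,804.00
Success fee: 9% of $821,427 = $73,928.43
Total: $60,804.00 + $73,928.43 = $134,732.43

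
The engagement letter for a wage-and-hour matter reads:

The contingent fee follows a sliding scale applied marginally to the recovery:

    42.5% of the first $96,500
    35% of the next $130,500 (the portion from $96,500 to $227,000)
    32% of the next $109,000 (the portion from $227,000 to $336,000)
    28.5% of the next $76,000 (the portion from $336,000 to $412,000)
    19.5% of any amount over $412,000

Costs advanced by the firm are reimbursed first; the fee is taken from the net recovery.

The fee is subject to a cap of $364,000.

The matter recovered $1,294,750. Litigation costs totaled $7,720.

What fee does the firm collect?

$313,858.35

Fee base (net of costs): $1,294,750 − $7,720 = $1,287,030
First $96,500 at 42.5% = $41,012.50
Next $130,500 at 35% = $45,675.00
Next $109,000 at 32% = $34,880.00
Next $76,000 at 28.5% = $21,660.00
Remaining $875,030 at 19.5% = $170,630.85
Fee: $41,012.50 + $45,675.00 + $34,880.00 + $21,660.00 + $170,630.85 = $313,858.35
$313,858.35 is under the $364,000 cap.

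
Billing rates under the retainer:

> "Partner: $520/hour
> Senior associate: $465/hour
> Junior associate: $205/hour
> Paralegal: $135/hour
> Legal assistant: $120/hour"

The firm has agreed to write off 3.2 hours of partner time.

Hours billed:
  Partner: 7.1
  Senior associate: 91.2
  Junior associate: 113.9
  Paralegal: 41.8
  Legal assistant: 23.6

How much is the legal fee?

$76,260.50

Partner: 7.1 × $520 = $3,692.00
Senior associate: 91.2 × $465 = $42,408.00
Junior associate: 113.9 × $205 = $23,349.50
Paralegal: 41.8 × $135 = $5,643.00
Legal assistant: 23.6 × $120 = $2,832.00
Subtotal: $77,924.50
Write-off: 3.2 × $520 = $1,664.00
Total: $77,924.50 − $1,664.00 = $76,260.50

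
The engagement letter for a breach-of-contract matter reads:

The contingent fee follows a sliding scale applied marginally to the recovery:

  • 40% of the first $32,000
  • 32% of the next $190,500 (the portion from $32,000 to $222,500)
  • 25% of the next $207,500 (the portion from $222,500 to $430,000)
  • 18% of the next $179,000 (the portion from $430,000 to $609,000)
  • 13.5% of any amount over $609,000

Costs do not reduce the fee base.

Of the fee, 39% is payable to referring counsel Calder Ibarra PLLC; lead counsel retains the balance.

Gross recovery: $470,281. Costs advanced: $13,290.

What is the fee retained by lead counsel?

$81,060.20

Fee base is the gross recovery, $470,281; costs are reimbursed separately.
First $32,000 at 40% = $12,800.00
Next $190,500 at 32% = $60,960.00
Next $207,500 at 25% = $51,875.00
Remaining $40,281 at 18% = $7,250.58
Fee: $12,800.00 + $60,960.00 + $51,875.00 + $7,250.58 = $132,885.58
Referral share: 39% of $132,885.58 = $51,825.38; lead counsel retains $132,885.58 − $51,825.38 = $81,060.20.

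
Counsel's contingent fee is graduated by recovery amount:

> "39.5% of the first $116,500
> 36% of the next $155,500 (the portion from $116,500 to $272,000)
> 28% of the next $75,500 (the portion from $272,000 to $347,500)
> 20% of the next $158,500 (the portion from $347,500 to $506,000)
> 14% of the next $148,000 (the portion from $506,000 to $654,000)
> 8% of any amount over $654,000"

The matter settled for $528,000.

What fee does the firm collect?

$157,917.50

First $116,500 at 39.5% = $46,017.50
Next $155,500 at 36% = $55,980.00
Next $75,500 at 28% = $21,140.00
Next $158,500 at 20% = $31,700.00
Remaining $22,000 at 14% = $3,080.00
Fee: $46,017.50 + $55,980.00 + $21,140.00 + $31,700.00 + $3,080.00 = $157,917.50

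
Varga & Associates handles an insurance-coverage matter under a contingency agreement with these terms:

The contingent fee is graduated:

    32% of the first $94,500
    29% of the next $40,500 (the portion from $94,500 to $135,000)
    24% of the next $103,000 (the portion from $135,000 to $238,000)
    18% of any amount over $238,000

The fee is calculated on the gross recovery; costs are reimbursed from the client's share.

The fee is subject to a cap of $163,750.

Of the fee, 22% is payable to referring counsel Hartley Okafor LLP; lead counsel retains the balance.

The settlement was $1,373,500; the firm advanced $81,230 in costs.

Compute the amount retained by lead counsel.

$127,725.00

Fee base is the gross recovery, $1,373,500; costs are reimbursed separately.
First $94,500 at 32% = $30,240.00
Next $40,500 at 29% = $11,745.00
Next $103,000 at 24% = $24,720.00
Remaining $1,135,500 at 18% = $204,390.00
Fee: $30,240.00 + $11,745.00 + $24,720.00 + $204,390.00 = $271,095.00
$271,095.00 exceeds the $163,750 cap, so the fee is capped at $163,750.00.
Referral share: 22% of $163,750.00 = $36,025.00; lead counsel retains $163,750.00 − $36,025.00 = $127,725.00.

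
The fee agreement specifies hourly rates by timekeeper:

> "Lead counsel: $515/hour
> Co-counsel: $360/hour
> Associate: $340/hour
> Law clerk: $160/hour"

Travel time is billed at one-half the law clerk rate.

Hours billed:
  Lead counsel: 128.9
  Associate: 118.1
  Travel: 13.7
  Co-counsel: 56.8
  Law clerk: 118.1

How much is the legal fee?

$146,977.50

Lead counsel: 128.9 × $515 = $66,383.50
Co-counsel: 56.8 × $360 = $20,448.00
Associate: 118.1 × $340 = $40,154.00
Law clerk: 118.1 × $160 = $18,896.00
Subtotal: $66,383.50 + $20,448.00 + $40,154.00 + $18,896.00 = $145,881.50
Travel: 13.7 × ($160 ÷ 2) = 13.7 × $80.00 = $1,096.00
Total: $145,881.50 + $1,096.00 = $146,977.50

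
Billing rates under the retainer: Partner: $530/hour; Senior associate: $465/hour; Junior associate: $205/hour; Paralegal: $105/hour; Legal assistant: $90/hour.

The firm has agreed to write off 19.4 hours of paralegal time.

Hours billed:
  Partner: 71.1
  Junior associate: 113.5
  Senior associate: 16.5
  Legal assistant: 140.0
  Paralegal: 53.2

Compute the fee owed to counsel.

$84,772.00

Partner: 71.1 × $530 = $37,683.00
Senior associate: 16.5 × $465 = $7,672.50
Junior associate: 113.5 × $205 = $23,267.50
Paralegal: 53.2 × $105 = $5,586.00
Legal assistant: 140.0 × $90 = $12,600.00
Subtotal: $86,809.00
Write-off: 19.4 × $105 = $2,037.00
Total: $86,809.00 − $2,037.00 = $84,772.00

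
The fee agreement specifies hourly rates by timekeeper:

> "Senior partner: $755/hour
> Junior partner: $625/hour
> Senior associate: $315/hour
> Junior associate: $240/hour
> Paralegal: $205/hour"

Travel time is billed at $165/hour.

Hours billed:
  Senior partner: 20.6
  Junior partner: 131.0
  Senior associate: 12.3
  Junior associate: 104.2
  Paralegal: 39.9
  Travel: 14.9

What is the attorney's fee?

$136,948.50

Senior partner: 20.6 × $755 = $15,553.00
Junior partner: 131.0 × $625 = $81,875.00
Senior associate: 12.3 × $315 = $3,874.50
Junior associate: 104.2 × $240 = $25,008.00
Paralegal: 39.9 × $205 = $8,179.50
Subtotal: $15,553.00 + $81,875.00 + $3,874.50 + $25,008.00 + $8,179.50 = $134,490.00
Travel: 14.9 × $165 = $2,458.50
Total: $134,490.00 + $2,458.50 = $136,948.50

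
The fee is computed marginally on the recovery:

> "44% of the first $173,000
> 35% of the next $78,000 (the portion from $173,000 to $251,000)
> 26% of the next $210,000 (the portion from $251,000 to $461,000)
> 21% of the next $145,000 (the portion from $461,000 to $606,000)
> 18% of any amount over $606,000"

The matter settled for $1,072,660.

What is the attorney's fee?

$272,468.80

First $173,000 at 44% = $76,120.00
Next $78,000 at 35% = $27,300.00
Next $210,000 at 26% = $54,600.00
Next $145,000 at 21% = $30,450.00
Remaining $466,660 at 18% = $83,998.80
Fee: $76,120.00 + $27,300.00 + $54,600.00 + $30,450.00 + $83,998.80 = $272,468.80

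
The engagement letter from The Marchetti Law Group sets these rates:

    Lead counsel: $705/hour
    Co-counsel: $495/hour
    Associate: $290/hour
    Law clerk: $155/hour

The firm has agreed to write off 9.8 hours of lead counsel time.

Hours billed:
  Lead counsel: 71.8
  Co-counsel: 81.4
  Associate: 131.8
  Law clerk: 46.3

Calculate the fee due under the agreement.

$129,401.50

Lead counsel: 71.8 × $705 = $50,619.00
Co-counsel: 81.4 × $495 = $40,293.00
Associate: 131.8 × $290 = $38,222.00
Law clerk: 46.3 × $155 = $7,176.50
Subtotal: $136,310.50
Write-off: 9.8 × $705 = $6,909.00
Total: $136,310.50 − $6,909.00 = $129,401.50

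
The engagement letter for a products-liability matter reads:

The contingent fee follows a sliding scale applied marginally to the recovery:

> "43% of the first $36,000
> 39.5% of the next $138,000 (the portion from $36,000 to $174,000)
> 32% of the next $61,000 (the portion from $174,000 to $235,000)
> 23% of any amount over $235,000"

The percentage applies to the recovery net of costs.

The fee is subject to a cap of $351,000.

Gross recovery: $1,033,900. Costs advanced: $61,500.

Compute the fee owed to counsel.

Fee base (net of costs): $1,033,900 − $61,500 = $972,400
First $36,000 at 43% = $15,480.00
Next $138,000 at 39.5% = $54,510.00
Next $61,000 at 32% = $19,520.00
Remaining $737,400 at 23% = $169,602.00
Fee: $15,480.00 + $54,510.00 + $19,520.00 + $169,602.00 = $259,112.00
$259,112.00 is under the $351,000 cap.

$259,112.00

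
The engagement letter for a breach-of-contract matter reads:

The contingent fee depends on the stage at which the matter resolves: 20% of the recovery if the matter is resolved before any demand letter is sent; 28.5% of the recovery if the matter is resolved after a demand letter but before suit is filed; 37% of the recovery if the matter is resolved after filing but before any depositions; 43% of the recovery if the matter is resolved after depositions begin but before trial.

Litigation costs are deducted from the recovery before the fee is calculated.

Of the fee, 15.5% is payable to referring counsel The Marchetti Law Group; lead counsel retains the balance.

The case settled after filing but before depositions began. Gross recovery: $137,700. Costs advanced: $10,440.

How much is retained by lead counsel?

$39,787.84

Fee base (net of costs): $137,700 − $10,440 = $127,260
The matter settled after filing but before depositions began, so the 37% rate applies.
$127,260 × 37% = $47,086.20
Referral share: 15.5% of $47,086.20 = $7,298.36; lead counsel retains $47,086.20 − $7,298.36 = $39,787.84.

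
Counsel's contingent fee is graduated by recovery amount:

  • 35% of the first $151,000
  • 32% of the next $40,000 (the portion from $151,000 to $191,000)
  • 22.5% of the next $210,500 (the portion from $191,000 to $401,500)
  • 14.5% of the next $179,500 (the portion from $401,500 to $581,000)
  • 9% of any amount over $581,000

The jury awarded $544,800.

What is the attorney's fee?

$133,791.00

First $151,000 at 35% = $52,850.00
Next $40,000 at 32% = $12,800.00
Next $210,500 at 22.5% = $47,362.50
Remaining $143,300 at 14.5% = $20,778.50
Fee: $52,850.00 + $12,800.00 + $47,362.50 + $20,778.50 = $133,791.00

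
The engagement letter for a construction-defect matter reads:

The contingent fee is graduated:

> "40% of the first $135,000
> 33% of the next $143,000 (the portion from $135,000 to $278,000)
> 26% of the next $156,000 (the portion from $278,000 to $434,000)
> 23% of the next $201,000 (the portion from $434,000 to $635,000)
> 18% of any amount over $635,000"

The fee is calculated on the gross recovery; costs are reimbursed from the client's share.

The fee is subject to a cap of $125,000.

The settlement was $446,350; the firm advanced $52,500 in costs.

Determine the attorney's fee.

$125,000.00

Fee base is the gross recovery, $446,350; costs are reimbursed separately.
First $135,000 at 40% = $54,000.00
Next $143,000 at 33% = $47,190.00
Next $156,000 at 26% = $40,560.00
Remaining $12,350 at 23% = $2,840.50
Fee: $54,000.00 + $47,190.00 + $40,560.00 + $2,840.50 = $144,590.50
$144,590.50 exceeds the $125,000 cap, so the fee is capped at $125,000.00.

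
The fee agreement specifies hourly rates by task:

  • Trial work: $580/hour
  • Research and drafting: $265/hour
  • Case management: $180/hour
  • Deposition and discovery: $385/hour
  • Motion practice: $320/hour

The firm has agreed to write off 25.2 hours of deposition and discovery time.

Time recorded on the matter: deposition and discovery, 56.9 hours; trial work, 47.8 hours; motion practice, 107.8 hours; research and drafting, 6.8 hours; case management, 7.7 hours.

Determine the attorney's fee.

Trial work: 47.8 × $580 = $27,724.00
Research and drafting: 6.8 × $265 = $1,802.00
Case management: 7.7 × $180 = $1,386.00
Deposition and discovery: 56.9 × $385 = $21,906.50
Motion practice: 107.8 × $320 = $34,496.00
Subtotal: $87,314.50
Write-off: 25.2 × $385 = $9,702.00
Total: $87,314.50 − $9,702.00 = $77,612.50

$77,612.50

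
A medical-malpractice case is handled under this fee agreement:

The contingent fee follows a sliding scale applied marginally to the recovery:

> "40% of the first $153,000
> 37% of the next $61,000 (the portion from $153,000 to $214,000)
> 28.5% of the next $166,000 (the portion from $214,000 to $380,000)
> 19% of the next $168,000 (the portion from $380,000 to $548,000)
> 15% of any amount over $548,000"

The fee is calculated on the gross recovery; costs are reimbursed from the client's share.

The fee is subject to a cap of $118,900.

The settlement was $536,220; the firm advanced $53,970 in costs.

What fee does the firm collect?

Fee base is the gross recovery, $536,220; costs are reimbursed separately.
First $153,000 at 40% = $61,200.00
Next $61,000 at 37% = $22,570.00
Next $166,000 at 28.5% = $47,310.00
Remaining $156,220 at 19% = $29,681.80
Fee: $61,200.00 + $22,570.00 + $47,310.00 + $29,681.80 = $160,761.80
$160,761.80 exceeds the $118,900 cap, so the fee is capped at $118,900.00.

$118,900.00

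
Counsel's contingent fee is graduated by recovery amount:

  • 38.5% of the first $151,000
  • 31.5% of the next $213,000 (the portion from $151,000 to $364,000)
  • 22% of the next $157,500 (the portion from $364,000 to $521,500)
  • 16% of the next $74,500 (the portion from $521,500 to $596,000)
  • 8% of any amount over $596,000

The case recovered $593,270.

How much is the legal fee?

First $151,000 at 38.5% = $58,135.00
Next $213,000 at 31.5% = $67,095.00
Next $157,500 at 22% = $34,650.00
Remaining $71,770 at 16% = $11,483.20
Fee: $58,135.00 + $67,095.00 + $34,650.00 + $11,483.20 = $171,363.20

$171,363.20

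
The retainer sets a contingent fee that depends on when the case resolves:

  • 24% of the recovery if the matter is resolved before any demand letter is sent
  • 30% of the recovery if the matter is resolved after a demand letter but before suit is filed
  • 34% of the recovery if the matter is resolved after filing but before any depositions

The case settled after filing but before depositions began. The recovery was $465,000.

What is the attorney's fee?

$158,100.00

The matter settled after filing but before depositions began, so the 34% rate applies.
$465,000 × 34% = $158,100.00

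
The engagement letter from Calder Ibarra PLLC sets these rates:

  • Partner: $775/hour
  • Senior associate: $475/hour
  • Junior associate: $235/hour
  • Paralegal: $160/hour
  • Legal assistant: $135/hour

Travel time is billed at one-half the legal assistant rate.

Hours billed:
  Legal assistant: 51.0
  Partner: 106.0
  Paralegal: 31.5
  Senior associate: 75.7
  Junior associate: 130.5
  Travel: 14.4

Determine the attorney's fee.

$161,672.00

Partner: 106.0 × $775 = $82,150.00
Senior associate: 75.7 × $475 = $35,957.50
Junior associate: 130.5 × $235 = $30,667.50
Paralegal: 31.5 × $160 = $5,040.00
Legal assistant: 51.0 × $135 = $6,885.00
Subtotal: $82,150.00 + $35,957.50 + $30,667.50 + $5,040.00 + $6,885.00 = $160,700.00
Travel: 14.4 × ($135 ÷ 2) = 14.4 × $67.50 = $972.00
Total: $160,700.00 + $972.00 = $161,672.00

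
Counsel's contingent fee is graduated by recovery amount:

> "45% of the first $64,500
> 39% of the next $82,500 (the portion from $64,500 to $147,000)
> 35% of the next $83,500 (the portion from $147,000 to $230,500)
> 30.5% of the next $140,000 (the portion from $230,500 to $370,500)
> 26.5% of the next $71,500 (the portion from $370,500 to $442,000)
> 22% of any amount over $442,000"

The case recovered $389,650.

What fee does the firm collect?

$138,199.75

First $64,500 at 45% = $29,025.00
Next $82,500 at 39% = $32,175.00
Next $83,500 at 35% = $29,225.00
Next $140,000 at 30.5% = $42,700.00
Remaining $19,150 at 26.5% = $5,074.75
Fee: $29,025.00 + $32,175.00 + $29,225.00 + $42,700.00 + $5,074.75 = $138,199.75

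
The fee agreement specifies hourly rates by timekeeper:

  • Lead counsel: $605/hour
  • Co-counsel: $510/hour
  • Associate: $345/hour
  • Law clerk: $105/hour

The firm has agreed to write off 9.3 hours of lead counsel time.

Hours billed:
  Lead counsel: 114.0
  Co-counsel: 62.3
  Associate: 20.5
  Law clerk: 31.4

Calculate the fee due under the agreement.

Lead counsel: 114.0 × $605 = $68,970.00
Co-counsel: 62.3 × $510 = $31,773.00
Associate: 20.5 × $345 = $7,072.50
Law clerk: 31.4 × $105 = $3,297.00
Subtotal: $111,112.50
Write-off: 9.3 × $605 = $5,626.50
Total: $111,112.50 − $5,626.50 = $105,486.00

$105,486.00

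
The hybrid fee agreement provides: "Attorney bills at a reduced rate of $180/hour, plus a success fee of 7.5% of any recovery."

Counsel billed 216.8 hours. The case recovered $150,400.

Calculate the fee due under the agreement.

$50,304.00

Hourly: 216.8 × $180 = $39,024.00
Success fee: 7.5% of $150,400 = $11,280.00
Total: $39,024.00 + $11,280.00 = $50,304.00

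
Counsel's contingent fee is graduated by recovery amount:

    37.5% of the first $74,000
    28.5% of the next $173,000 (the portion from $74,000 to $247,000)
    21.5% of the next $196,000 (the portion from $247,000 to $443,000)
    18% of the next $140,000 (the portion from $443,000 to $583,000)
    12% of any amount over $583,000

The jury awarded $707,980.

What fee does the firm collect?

First $74,000 at 37.5% = $27,750.00
Next $173,000 at 28.5% = $49,305.00
Next $196,000 at 21.5% = $42,140.00
Next $140,000 at 18% = $25,200.00
Remaining $124,980 at 12% = $14,997.60
Fee: $27,750.00 + $49,305.00 + $42,140.00 + $25,200.00 + $14,997.60 = $159,392.60

$159,392.60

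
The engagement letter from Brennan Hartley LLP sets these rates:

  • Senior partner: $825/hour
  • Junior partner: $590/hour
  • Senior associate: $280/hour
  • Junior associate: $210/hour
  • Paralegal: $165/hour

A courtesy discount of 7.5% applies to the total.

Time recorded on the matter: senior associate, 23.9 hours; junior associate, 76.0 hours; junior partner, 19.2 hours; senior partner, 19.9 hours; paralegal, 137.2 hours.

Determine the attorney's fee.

$67,557.84

Senior partner: 19.9 × $825 = $16,417.50
Junior partner: 19.2 × $590 = $11,328.00
Senior associate: 23.9 × $280 = $6,692.00
Junior associate: 76.0 × $210 = $15,960.00
Paralegal: 137.2 × $165 = $22,638.00
Subtotal: $73,035.50
Less 7.5% discount: −$5,477.66
Total: $73,035.50 − $5,477.66 = $67,557.84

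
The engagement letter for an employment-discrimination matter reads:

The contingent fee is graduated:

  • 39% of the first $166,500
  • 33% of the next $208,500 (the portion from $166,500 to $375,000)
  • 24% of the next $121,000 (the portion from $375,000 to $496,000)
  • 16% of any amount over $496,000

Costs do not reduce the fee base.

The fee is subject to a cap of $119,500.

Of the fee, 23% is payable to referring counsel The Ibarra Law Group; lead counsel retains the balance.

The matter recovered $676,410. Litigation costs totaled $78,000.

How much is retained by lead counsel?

Fee base is the gross recovery, $676,410; costs are reimbursed separately.
First $166,500 at 39% = $64,935.00
Next $208,500 at 33% = $68,805.00
Next $121,000 at 24% = $29,040.00
Remaining $180,410 at 16% = $28,865.60
Fee: $64,935.00 + $68,805.00 + $29,040.00 + $28,865.60 = $191,645.60
$191,645.60 exceeds the $119,500 cap, so the fee is capped at $119,500.00.
Referral share: 23% of $119,500.00 = $27,485.00; lead counsel retains $119,500.00 − $27,485.00 = $92,015.00.

$92,015.00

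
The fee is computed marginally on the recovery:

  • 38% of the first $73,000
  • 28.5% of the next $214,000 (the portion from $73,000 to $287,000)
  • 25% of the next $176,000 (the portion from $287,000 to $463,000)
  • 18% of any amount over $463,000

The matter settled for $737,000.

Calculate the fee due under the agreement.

$182,050.00

First $73,000 at 38% = $27,740.00
Next $214,000 at 28.5% = $60,990.00
Next $176,000 at 25% = $44,000.00
Remaining $274,000 at 18% = $49,320.00
Fee: $27,740.00 + $60,990.00 + $44,000.00 + $49,320.00 = $182,050.00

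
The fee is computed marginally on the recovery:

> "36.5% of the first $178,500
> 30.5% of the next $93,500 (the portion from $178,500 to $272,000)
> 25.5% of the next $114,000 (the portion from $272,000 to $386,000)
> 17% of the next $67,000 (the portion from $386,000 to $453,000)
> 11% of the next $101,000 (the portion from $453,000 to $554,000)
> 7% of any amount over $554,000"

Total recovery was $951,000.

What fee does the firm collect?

$173,030.00

First $178,500 at 36.5% = $65,152.50
Next $93,500 at 30.5% = $28,517.50
Next $114,000 at 25.5% = $29,070.00
Next $67,000 at 17% = $11,390.00
Next $101,000 at 11% = $11,110.00
Remaining $397,000 at 7% = $27,790.00
Fee: $65,152.50 + $28,517.50 + $29,070.00 + $11,390.00 + $11,110.00 + $27,790.00 = $173,030.00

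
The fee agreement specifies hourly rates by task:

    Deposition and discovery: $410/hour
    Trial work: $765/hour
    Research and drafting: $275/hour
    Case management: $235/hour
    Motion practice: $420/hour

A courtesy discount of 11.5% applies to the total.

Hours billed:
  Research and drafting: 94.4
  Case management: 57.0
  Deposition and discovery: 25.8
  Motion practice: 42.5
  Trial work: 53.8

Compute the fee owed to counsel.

Deposition and discovery: 25.8 × $410 = $10,578.00
Trial work: 53.8 × $765 = $41,157.00
Research and drafting: 94.4 × $275 = $25,960.00
Case management: 57.0 × $235 = $13,395.00
Motion practice: 42.5 × $420 = $17,850.00
Subtotal: $108,940.00
Less 11.5% discount: −$12,528.10
Total: $108,940.00 − $12,528.10 = $96,411.90

$96,411.90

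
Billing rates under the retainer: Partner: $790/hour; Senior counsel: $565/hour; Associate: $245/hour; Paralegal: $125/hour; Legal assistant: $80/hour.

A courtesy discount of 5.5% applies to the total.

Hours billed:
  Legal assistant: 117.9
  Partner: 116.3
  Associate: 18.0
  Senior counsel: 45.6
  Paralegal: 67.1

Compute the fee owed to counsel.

$132,177.62

Partner: 116.3 × $790 = $91,877.00
Senior counsel: 45.6 × $565 = $25,764.00
Associate: 18.0 × $245 = $4,410.00
Paralegal: 67.1 × $125 = $8,387.50
Legal assistant: 117.9 × $80 = $9,432.00
Subtotal: $139,870.50
Less 5.5% discount: −$7,692.88
Total: $139,870.50 − $7,692.88 = $132,177.62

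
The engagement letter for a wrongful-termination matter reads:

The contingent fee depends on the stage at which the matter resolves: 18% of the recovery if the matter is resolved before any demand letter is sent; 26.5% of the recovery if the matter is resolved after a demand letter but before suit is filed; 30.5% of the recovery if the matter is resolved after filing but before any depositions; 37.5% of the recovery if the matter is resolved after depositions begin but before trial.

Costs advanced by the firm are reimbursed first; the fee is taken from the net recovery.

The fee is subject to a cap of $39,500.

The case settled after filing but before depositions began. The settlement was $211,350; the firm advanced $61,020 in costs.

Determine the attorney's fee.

Fee base (net of costs): $211,350 − $61,020 = $150,330
The matter settled after filing but before depositions began, so the 30.5% rate applies.
$150,330 × 30.5% = $45,850.65
$45,850.65 exceeds the $39,500 cap, so the fee is capped at $39,500.00.

$39,500.00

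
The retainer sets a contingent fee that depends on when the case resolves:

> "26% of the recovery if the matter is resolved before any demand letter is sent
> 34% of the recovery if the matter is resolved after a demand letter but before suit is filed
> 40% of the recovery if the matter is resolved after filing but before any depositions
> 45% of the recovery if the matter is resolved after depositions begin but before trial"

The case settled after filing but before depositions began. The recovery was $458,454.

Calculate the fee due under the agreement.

$183,381.60

The matter settled after filing but before depositions began, so the 40% rate applies.
$458,454 × 40% = $183,381.60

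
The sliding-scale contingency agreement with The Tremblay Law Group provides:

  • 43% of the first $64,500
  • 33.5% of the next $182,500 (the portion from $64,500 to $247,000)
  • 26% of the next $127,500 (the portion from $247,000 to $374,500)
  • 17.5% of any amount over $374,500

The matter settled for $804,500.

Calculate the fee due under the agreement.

$197,272.50

First $64,500 at 43% = $27,735.00
Next $182,500 at 33.5% = $61,137.50
Next $127,500 at 26% = $33,150.00
Remaining $430,000 at 17.5% = $75,250.00
Fee: $27,735.00 + $61,137.50 + $33,150.00 + $75,250.00 = $197,272.50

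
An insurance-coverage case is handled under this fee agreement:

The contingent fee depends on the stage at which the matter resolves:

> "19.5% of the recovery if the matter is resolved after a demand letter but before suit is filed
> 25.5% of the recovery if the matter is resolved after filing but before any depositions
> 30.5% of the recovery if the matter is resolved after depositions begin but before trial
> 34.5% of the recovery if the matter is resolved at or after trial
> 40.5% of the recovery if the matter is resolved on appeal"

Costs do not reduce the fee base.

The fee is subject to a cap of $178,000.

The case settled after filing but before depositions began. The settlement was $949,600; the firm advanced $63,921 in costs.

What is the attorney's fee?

$178,000.00

Fee base is the gross recovery, $949,600; costs are reimbursed separately.
The matter settled after filing but before depositions began, so the 25.5% rate applies.
$949,600 × 25.5% = $242,148.00
$242,148.00 exceeds the $178,000 cap, so the fee is capped at $178,000.00.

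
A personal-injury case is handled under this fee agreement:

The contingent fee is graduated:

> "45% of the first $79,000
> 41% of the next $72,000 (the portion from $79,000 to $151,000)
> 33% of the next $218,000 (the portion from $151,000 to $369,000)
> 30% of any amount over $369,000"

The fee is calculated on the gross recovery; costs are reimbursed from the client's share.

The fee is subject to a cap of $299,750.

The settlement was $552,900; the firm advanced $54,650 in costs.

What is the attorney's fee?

$192,180.00

Fee base is the gross recovery, $552,900; costs are reimbursed separately.
First $79,000 at 45% = $35,550.00
Next $72,000 at 41% = $29,520.00
Next $218,000 at 33% = $71,940.00
Remaining $183,900 at 30% = $55,170.00
Fee: $35,550.00 + $29,520.00 + $71,940.00 + $55,170.00 = $192,180.00
$192,180.00 is under the $299,750 cap.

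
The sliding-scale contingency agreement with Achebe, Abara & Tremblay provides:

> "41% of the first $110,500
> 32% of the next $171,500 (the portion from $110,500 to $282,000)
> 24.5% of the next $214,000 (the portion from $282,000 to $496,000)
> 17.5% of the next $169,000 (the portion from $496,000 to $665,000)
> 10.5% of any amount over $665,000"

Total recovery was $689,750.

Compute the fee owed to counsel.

$184,788.75

First $110,500 at 41% = $45,305.00
Next $171,500 at 32% = $54,880.00
Next $214,000 at 24.5% = $52,430.00
Next $169,000 at 17.5% = $29,575.00
Remaining $24,750 at 10.5% = $2,598.75
Fee: $45,305.00 + $54,880.00 + $52,430.00 + $29,575.00 + $2,598.75 = $184,788.75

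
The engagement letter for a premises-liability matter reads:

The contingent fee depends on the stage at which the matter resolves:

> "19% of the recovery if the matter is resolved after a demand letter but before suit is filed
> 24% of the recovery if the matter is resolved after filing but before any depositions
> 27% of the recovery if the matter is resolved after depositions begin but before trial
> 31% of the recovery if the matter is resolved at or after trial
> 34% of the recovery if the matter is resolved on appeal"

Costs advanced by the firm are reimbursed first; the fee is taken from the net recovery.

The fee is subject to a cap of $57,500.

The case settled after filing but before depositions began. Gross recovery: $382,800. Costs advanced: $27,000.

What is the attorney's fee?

Fee base (net of costs): $382,800 − $27,000 = $355,800
The matter settled after filing but before depositions began, so the 24% rate applies.
$355,800 × 24% = $85,392.00
$85,392.00 exceeds the $57,500 cap, so the fee is capped at $57,500.00.

$57,500.00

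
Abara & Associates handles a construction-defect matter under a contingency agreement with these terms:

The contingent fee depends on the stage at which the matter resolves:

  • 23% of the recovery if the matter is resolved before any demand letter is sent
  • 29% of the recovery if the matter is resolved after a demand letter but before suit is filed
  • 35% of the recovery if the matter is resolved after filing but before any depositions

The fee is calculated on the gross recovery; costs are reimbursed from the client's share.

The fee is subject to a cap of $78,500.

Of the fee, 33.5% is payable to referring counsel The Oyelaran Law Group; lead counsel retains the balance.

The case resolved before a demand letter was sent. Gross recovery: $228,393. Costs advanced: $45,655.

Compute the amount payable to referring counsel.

$17,597.68

Fee base is the gross recovery, $228,393; costs are reimbursed separately.
The matter resolved before a demand letter was sent, so the 23% rate applies.
$228,393 × 23% = $52,530.39
$52,530.39 is under the $78,500 cap.
Referral share: 33.5% of $52,530.39 = $17,597.68; lead counsel retains $52,530.39 − $17,597.68 = $34,932.71.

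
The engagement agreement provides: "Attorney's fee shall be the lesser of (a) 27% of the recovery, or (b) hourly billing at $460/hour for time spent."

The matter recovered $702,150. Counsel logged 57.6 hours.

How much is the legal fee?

$26,496.00

(a) 27% of $702,150 = $189,580.50
(b) 57.6 × $460 = $26,496.00
The lesser is (b): $26,496.00.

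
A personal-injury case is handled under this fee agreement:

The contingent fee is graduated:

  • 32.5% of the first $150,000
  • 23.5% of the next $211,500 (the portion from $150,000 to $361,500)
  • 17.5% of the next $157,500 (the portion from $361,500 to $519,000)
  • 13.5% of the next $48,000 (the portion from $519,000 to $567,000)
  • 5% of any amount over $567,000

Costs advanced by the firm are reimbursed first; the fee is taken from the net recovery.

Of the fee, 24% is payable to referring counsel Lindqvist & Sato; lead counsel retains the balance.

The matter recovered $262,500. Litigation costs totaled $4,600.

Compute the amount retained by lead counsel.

Fee base (net of costs): $262,500 − $4,600 = $257,900
First $150,000 at 32.5% = $48,750.00
Remaining $107,900 at 23.5% = $25,356.50
Fee: $48,750.00 + $25,356.50 = $74,106.50
Referral share: 24% of $74,106.50 = $17,785.56; lead counsel retains $74,106.50 − $17,785.56 = $56,320.94.

$56,320.94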